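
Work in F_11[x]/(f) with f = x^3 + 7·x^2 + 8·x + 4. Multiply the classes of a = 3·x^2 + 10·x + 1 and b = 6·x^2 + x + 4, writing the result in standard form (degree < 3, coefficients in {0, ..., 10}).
a · b ≡ 6·x^2 + 3 (mod f(x))

Multiply as integer polynomials: a · b = 18·x^4 + 63·x^3 + 28·x^2 + 41·x + 4. Reducing coefficients mod 11: a · b ≡ 7·x^4 + 8·x^3 + 6·x^2 + 8·x + 4. Now divide by f(x) = x^3 + 7·x^2 + 8·x + 4 in F_11[x], eliminating the leading term at each step:
  leading term 7·x^4: subtract (7·x)·f(x) = 7·x^4 + 5·x^3 + x^2 + 6·x, leaving 3·x^3 + 5·x^2 + 2·x + 4 (coefficients mod 11)
  leading term 3·x^3: subtract (3)·f(x) = 3·x^3 + 10·x^2 + 2·x + 1, leaving 6·x^2 + 3 (coefficients mod 11)
The degree is now < 3, so this is the remainder. Hence a · b ≡ 6·x^2 + 3 in F_11[x]/(f).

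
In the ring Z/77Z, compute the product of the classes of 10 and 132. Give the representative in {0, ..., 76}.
11

Reduce the factors first: 132 ≡ 55 (mod 77), so 10 · 132 ≡ 10 · 55 (mod 77). 10 · 55 = 550. Dividing by 77: 550 = 7·77 + 11. So (10 · 132) mod 77 = 11.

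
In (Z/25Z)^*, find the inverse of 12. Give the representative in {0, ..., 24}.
12^(−1) ≡ 23 (mod 25)

Apply the extended Euclidean algorithm to (25, 12), tracking rows (r, s, t) with s·25 + t·12 = r. Each division r_prev = q·r_cur + r_new produces the new row as (previous row) − q·(current row):
  row A: (25, 1, 0)   [1·25 + 0·12 = 25]
  row B: (12, 0, 1)   [0·25 + 1·12 = 12]
  25 = 2·12 + 1   → row C = row A − 2·row B = (1, 1, −2)   [check: 1·25 − 2·12 = 1]
  12 = 12·1 + 0   → remainder 0, stop. gcd = 1 (last nonzero row C).
The gcd is 1, so 12 is invertible mod 25. The last nonzero row gives 1·25 − 2·12 = 1, so t = −2. So 12^(−1) ≡ −2 ≡ 23 (mod 25). Verify: 12 · 23 = 276 ≡ 1 (mod 25). ✓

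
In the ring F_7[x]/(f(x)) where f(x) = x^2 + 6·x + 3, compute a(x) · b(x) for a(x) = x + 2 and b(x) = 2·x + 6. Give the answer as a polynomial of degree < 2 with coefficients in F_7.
a · b ≡ 5·x + 6 (mod f(x))

Multiply as integer polynomials: a · b = 2·x^2 + 10·x + 12. Reducing coefficients mod 7: a · b ≡ 2·x^2 + 3·x + 5. Now divide by f(x) = x^2 + 6·x + 3 in F_7[x], eliminating the leading term at each step:
  leading term 2·x^2: subtract (2)·f(x) = 2·x^2 + 5·x + 6, leaving 5·x + 6 (coefficients mod 7)
The degree is now < 2, so this is the remainder. Hence a · b ≡ 5·x + 6 in F_7[x]/(f).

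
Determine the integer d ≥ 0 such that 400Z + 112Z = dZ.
In the PID Z, (a, b) is generated by gcd(a, b). Compute gcd(400, 112) with the extended Euclidean algorithm, tracking rows (r, s, t) with s·400 + t·112 = r:
  row A: (400, 1, 0)   [1·400 + 0·112 = 400]
  row B: (112, 0, 1)   [0·400 + 1·112 = 112]
  400 = 3·112 + 64   → row C = row A − 3·row B = (64, 1, −3)   [check: 1·400 − 3·112 = 64]
  112 = 1·64 + 48   → row D = row B − 1·row C = (48, −1, 4)   [check: −1·400 + 4·112 = 48]
  64 = 1·48 + 16   → row E = row C − 1·row D = (16, 2, −7)   [check: 2·400 − 7·112 = 16]
  48 = 3·16 + 0   → remainder 0, stop. gcd = 16 (last nonzero row E).
So gcd(400, 112) = 16, with Bézout identity 2·400 − 7·112 = 16. Containment (⊇): the Bézout identity exhibits 16 as an element of (400, 112), giving (16) ⊆ (400, 112). Containment (⊆): since 16 | 400 and 16 | 112 (400 = 16·25, 112 = 16·7), every Z-linear combination of 400 and 112 is divisible by 16, so (400, 112) ⊆ (16). Therefore (400, 112) = (16), d = 16.

Final answer: (400, 112) = (16); d = 16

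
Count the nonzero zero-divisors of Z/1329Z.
Z/1329Z has 444 nonzero zero-divisors

In Z/1329Z each nonzero element is either a unit (gcd with 1329 is 1) or a zero-divisor (gcd > 1). The number of units is φ(1329): factorise 1329 = 3 · 443, so φ(1329) = (3 − 1) · (443 − 1) = 2 · 442 = 884. The nonzero elements number 1329 − 1 = 1328. Hence the nonzero zero-divisors number 1328 − 884 = 444.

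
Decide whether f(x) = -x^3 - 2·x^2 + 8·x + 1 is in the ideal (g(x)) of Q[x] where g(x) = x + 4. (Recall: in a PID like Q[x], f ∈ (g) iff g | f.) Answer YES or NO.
In Q[x] the ideal (g) consists of all multiples of g, so f ∈ (g) iff g | f, i.e. iff the remainder of f on division by g is 0. Divide f by g (g is monic, so eliminate the leading term of the running remainder at each step):
  leading term -x^3: subtract (-x^2)·g(x) = -x^3 - 4·x^2, leaving 2·x^2 + 8·x + 1
  leading term 2·x^2: subtract (2·x)·g(x) = 2·x^2 + 8·x, leaving 1
The remainder r(x) = 1 ≠ 0 (and deg r < deg g), so g ∤ f, i.e. f ∉ (g).

Final answer: NO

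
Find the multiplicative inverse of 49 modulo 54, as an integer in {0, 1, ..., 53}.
49^(−1) ≡ 43 (mod 54)

Apply the extended Euclidean algorithm to (54, 49), tracking rows (r, s, t) with s·54 + t·49 = r. Each division r_prev = q·r_cur + r_new produces the new row as (previous row) − q·(current row):
  row A: (54, 1, 0)   [1·54 + 0·49 = 54]
  row B: (49, 0, 1)   [0·54 + 1·49 = 49]
  54 = 1·49 + 5   → row C = row A − 1·row B = (5, 1, −1)   [check: 1·54 − 1·49 = 5]
  49 = 9·5 + 4   → row D = row B − 9·row C = (4, −9, 10)   [check: −9·54 + 10·49 = 4]
  5 = 1·4 + 1   → row E = row C − 1·row D = (1, 10, −11)   [check: 10·54 − 11·49 = 1]
  4 = 4·1 + 0   → remainder 0, stop. gcd = 1 (last nonzero row E).
The gcd is 1, so 49 is invertible mod 54. The last nonzero row gives 10·54 − 11·49 = 1, so t = −11. So 49^(−1) ≡ −11 ≡ 43 (mod 54). Verify: 49 · 43 = 2107 ≡ 1 (mod 54). ✓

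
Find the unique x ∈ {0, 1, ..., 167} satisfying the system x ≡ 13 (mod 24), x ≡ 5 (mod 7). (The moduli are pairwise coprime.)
The moduli 24, 7 are pairwise coprime, so by the CRT there is a unique solution mod 24·7 = 168.
Solve by successive substitution. Start with x ≡ 13 (mod 24).
  Combine with x ≡ 5 (mod 7): write x = 13 + 24·t and require 13 + 24·t ≡ 5 (mod 7), i.e. 24·t ≡ 5 − 13 ≡ 6 (mod 7). Since 24^(−1) ≡ 5 (mod 7) (24 ≡ 3 (mod 7)), t ≡ 5·6 ≡ 2 (mod 7). So x ≡ 13 + 24·2 = 61 (mod 168).
Unique solution in [0, 168): x = 61.

Final answer: x ≡ 61 (mod 168); the representative in [0, 168) is 61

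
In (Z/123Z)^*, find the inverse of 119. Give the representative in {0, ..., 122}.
Apply the extended Euclidean algorithm to (123, 119), tracking rows (r, s, t) with s·123 + t·119 = r. Each division r_prev = q·r_cur + r_new produces the new row as (previous row) − q·(current row):
  row A: (123, 1, 0)   [1·123 + 0·119 = 123]
  row B: (119, 0, 1)   [0·123 + 1·119 = 119]
  123 = 1·119 + 4   → row C = row A − 1·row B = (4, 1, −1)   [check: 1·123 − 1·119 = 4]
  119 = 29·4 + 3   → row D = row B − 29·row C = (3, −29, 30)   [check: −29·123 + 30·119 = 3]
  4 = 1·3 + 1   → row E = row C − 1·row D = (1, 30, −31)   [check: 30·123 − 31·119 = 1]
  3 = 3·1 + 0   → remainder 0, stop. gcd = 1 (last nonzero row E).
The gcd is 1, so 119 is invertible mod 123. The last nonzero row gives 30·123 − 31·119 = 1, so t = −31. So 119^(−1) ≡ −31 ≡ 92 (mod 123). Verify: 119 · 92 = 10948 ≡ 1 (mod 123). ✓

Final answer: 119^(−1) ≡ 92 (mod 123)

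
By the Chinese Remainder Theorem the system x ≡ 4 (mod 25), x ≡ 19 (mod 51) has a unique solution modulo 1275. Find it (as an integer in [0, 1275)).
The moduli 25, 51 are pairwise coprime, so by the CRT there is a unique solution mod 25·51 = 1275.
Solve by successive substitution. Start with x ≡ 4 (mod 25).
  Combine with x ≡ 19 (mod 51): write x = 4 + 25·t and require 4 + 25·t ≡ 19 (mod 51), i.e. 25·t ≡ 19 − 4 ≡ 15 (mod 51). Since 25^(−1) ≡ 49 (mod 51), t ≡ 49·15 ≡ 21 (mod 51). So x ≡ 4 + 25·21 = 529 (mod 1275).
Unique solution in [0, 1275): x = 529.

Final answer: x ≡ 529 (mod 1275); the representative in [0, 1275) is 529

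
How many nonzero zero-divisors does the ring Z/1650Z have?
Z/1650Z has 1249 nonzero zero-divisors

In Z/1650Z each nonzero element is either a unit (gcd with 1650 is 1) or a zero-divisor (gcd > 1). The number of units is φ(1650): factorise 1650 = 2 · 3 · 5^2 · 11, so φ(1650) = (2 − 1) · (3 − 1) · (5^2 − 5^1) · (11 − 1) = 1 · 2 · 20 · 10 = 400. The nonzero elements number 1650 − 1 = 1649. Hence the nonzero zero-divisors number 1649 − 400 = 1249.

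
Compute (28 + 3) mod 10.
Reduce the summands first: 28 ≡ 8 (mod 10), so 28 + 3 ≡ 8 + 3 (mod 10). 8 + 3 = 11; 11 = 1·10 + 1, so (28 + 3) mod 10 = 1.

Final answer: 1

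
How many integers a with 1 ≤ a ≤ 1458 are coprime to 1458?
The number of a ∈ {1, ..., 1458} with gcd(a, 1458) = 1 is by definition Euler's totient φ(1458). φ is multiplicative, with φ(p^e) = p^e − p^(e−1). Factorise 1458 = 2 · 3^6. Then
  φ(1458) = (2 − 1) · (3^6 − 3^5) = 1 · 486 = 486.
So there are 486 such integers.

Final answer: 486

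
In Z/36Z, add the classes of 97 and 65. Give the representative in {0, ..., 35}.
Reduce the summands first: 97 ≡ 25, 65 ≡ 29 (mod 36), so 97 + 65 ≡ 25 + 29 (mod 36). 25 + 29 = 54; 54 = 1·36 + 18, so (97 + 65) mod 36 = 18.

Final answer: 18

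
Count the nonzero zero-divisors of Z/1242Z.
Z/1242Z has 845 nonzero zero-divisors

In Z/1242Z each nonzero element is either a unit (gcd with 1242 is 1) or a zero-divisor (gcd > 1). The number of units is φ(1242): factorise 1242 = 2 · 3^3 · 23, so φ(1242) = (2 − 1) · (3^3 − 3^2) · (23 − 1) = 1 · 18 · 22 = 396. The nonzero elements number 1242 − 1 = 1241. Hence the nonzero zero-divisors number 1241 − 396 = 845.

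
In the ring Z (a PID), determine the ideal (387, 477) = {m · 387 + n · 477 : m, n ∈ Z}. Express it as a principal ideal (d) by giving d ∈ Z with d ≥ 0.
(387, 477) = (9); d = 9

In the PID Z, (a, b) is generated by gcd(a, b). Compute gcd(477, 387) with the extended Euclidean algorithm, tracking rows (r, s, t) with s·477 + t·387 = r:
  row A: (477, 1, 0)   [1·477 + 0·387 = 477]
  row B: (387, 0, 1)   [0·477 + 1·387 = 387]
  477 = 1·387 + 90   → row C = row A − 1·row B = (90, 1, −1)   [check: 1·477 − 1·387 = 90]
  387 = 4·90 + 27   → row D = row B − 4·row C = (27, −4, 5)   [check: −4·477 + 5·387 = 27]
  90 = 3·27 + 9   → row E = row C − 3·row D = (9, 13, −16)   [check: 13·477 − 16·387 = 9]
  27 = 3·9 + 0   → remainder 0, stop. gcd = 9 (last nonzero row E).
So gcd(387, 477) = 9, with Bézout identity 13·477 − 16·387 = 9. Containment (⊇): the Bézout identity exhibits 9 as an element of (387, 477), giving (9) ⊆ (387, 477). Containment (⊆): since 9 | 387 and 9 | 477 (387 = 9·43, 477 = 9·53), every Z-linear combination of 387 and 477 is divisible by 9, so (387, 477) ⊆ (9). Therefore (387, 477) = (9), d = 9.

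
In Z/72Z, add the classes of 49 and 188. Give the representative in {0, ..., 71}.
21

Reduce the summands first: 188 ≡ 44 (mod 72), so 49 + 188 ≡ 49 + 44 (mod 72). 49 + 44 = 93; 93 = 1·72 + 21, so (49 + 188) mod 72 = 21.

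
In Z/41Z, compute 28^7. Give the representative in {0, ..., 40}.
Use repeated squaring. Binary(7) = 111. Walk through the bits of the exponent 7 left-to-right: at each bit after the leading one, square the running value, then multiply by 28 if the bit is 1 (always reducing mod 41):
  bit 1 = 1 (leading): start with 28.
  bit 2 = 1: square 28^2 = 784 ≡ 5; bit is 1, so multiply 5·28 = 140 ≡ 17 (mod 41).
  bit 3 = 1: square 17^2 = 289 ≡ 2; bit is 1, so multiply 2·28 = 56 ≡ 15 (mod 41).
Final value: 28^7 ≡ 15 (mod 41).

Final answer: 15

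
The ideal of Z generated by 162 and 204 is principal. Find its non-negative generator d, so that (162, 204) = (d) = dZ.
(162, 204) = (6); d = 6

In the PID Z, (a, b) is generated by gcd(a, b). Compute gcd(204, 162) with the extended Euclidean algorithm, tracking rows (r, s, t) with s·204 + t·162 = r:
  row A: (204, 1, 0)   [1·204 + 0·162 = 204]
  row B: (162, 0, 1)   [0·204 + 1·162 = 162]
  204 = 1·162 + 42   → row C = row A − 1·row B = (42, 1, −1)   [check: 1·204 − 1·162 = 42]
  162 = 3·42 + 36   → row D = row B − 3·row C = (36, −3, 4)   [check: −3·204 + 4·162 = 36]
  42 = 1·36 + 6   → row E = row C − 1·row D = (6, 4, −5)   [check: 4·204 − 5·162 = 6]
  36 = 6·6 + 0   → remainder 0, stop. gcd = 6 (last nonzero row E).
So gcd(162, 204) = 6, with Bézout identity 4·204 − 5·162 = 6. Containment (⊇): the Bézout identity exhibits 6 as an element of (162, 204), giving (6) ⊆ (162, 204). Containment (⊆): since 6 | 162 and 6 | 204 (162 = 6·27, 204 = 6·34), every Z-linear combination of 162 and 204 is divisible by 6, so (162, 204) ⊆ (6). Therefore (162, 204) = (6), d = 6.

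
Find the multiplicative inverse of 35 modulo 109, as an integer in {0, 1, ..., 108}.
35^(−1) ≡ 81 (mod 109)

Apply the extended Euclidean algorithm to (109, 35), tracking rows (r, s, t) with s·109 + t·35 = r. Each division r_prev = q·r_cur + r_new produces the new row as (previous row) − q·(current row):
  row A: (109, 1, 0)   [1·109 + 0·35 = 109]
  row B: (35, 0, 1)   [0·109 + 1·35 = 35]
  109 = 3·35 + 4   → row C = row A − 3·row B = (4, 1, −3)   [check: 1·109 − 3·35 = 4]
  35 = 8·4 + 3   → row D = row B − 8·row C = (3, −8, 25)   [check: −8·109 + 25·35 = 3]
  4 = 1·3 + 1   → row E = row C − 1·row D = (1, 9, −28)   [check: 9·109 − 28·35 = 1]
  3 = 3·1 + 0   → remainder 0, stop. gcd = 1 (last nonzero row E).
The gcd is 1, so 35 is invertible mod 109. The last nonzero row gives 9·109 − 28·35 = 1, so t = −28. So 35^(−1) ≡ −28 ≡ 81 (mod 109). Verify: 35 · 81 = 2835 ≡ 1 (mod 109). ✓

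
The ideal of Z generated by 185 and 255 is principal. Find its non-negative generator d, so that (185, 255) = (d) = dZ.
(185, 255) = (5); d = 5

In the PID Z, (a, b) is generated by gcd(a, b). Compute gcd(255, 185) with the extended Euclidean algorithm, tracking rows (r, s, t) with s·255 + t·185 = r:
  row A: (255, 1, 0)   [1·255 + 0·185 = 255]
  row B: (185, 0, 1)   [0·255 + 1·185 = 185]
  255 = 1·185 + 70   → row C = row A − 1·row B = (70, 1, −1)   [check: 1·255 − 1·185 = 70]
  185 = 2·70 + 45   → row D = row B − 2·row C = (45, −2, 3)   [check: −2·255 + 3·185 = 45]
  70 = 1·45 + 25   → row E = row C − 1·row D = (25, 3, −4)   [check: 3·255 − 4·185 = 25]
  45 = 1·25 + 20   → row F = row D − 1·row E = (20, −5, 7)   [check: −5·255 + 7·185 = 20]
  25 = 1·20 + 5   → row G = row E − 1·row F = (5, 8, −11)   [check: 8·255 − 11·185 = 5]
  20 = 4·5 + 0   → remainder 0, stop. gcd = 5 (last nonzero row G).
So gcd(185, 255) = 5, with Bézout identity 8·255 − 11·185 = 5. Containment (⊇): the Bézout identity exhibits 5 as an element of (185, 255), giving (5) ⊆ (185, 255). Containment (⊆): since 5 | 185 and 5 | 255 (185 = 5·37, 255 = 5·51), every Z-linear combination of 185 and 255 is divisible by 5, so (185, 255) ⊆ (5). Therefore (185, 255) = (5), d = 5.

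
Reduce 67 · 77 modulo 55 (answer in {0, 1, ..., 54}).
Reduce the factors first: 67 ≡ 12, 77 ≡ 22 (mod 55), so 67 · 77 ≡ 12 · 22 (mod 55). 12 · 22 = 264. Dividing by 55: 264 = 4·55 + 44. So (67 · 77) mod 55 = 44.

Final answer: 44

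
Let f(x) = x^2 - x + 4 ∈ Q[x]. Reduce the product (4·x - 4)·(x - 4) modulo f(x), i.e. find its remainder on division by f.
First multiply in Q[x] without reducing: a · b = 4·x^2 - 20·x + 16. Now divide by f(x) = x^2 - x + 4, eliminating the leading term at each step:
  leading term 4·x^2: subtract (4)·f(x) = 4·x^2 - 4·x + 16, leaving -16·x
The degree is now < 2, so this is the remainder. Hence a · b ≡ -16·x in Q[x]/(f).

Final answer: a · b ≡ -16·x (mod f(x))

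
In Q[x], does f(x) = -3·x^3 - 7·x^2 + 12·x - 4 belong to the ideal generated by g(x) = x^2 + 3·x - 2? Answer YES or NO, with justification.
YES

In Q[x] the ideal (g) consists of all multiples of g, so f ∈ (g) iff g | f, i.e. iff the remainder of f on division by g is 0. Divide f by g (g is monic, so eliminate the leading term of the running remainder at each step):
  leading term -3·x^3: subtract (-3·x)·g(x) = -3·x^3 - 9·x^2 + 6·x, leaving 2·x^2 + 6·x - 4
  leading term 2·x^2: subtract (2)·g(x) = 2·x^2 + 6·x - 4, leaving 0
The remainder is 0, so f(x) = g(x) · h(x) with h(x) = 2 - 3·x. Hence g | f, i.e. f ∈ (g).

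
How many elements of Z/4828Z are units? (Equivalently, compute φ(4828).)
An element a ∈ Z/4828Z is a unit iff gcd(a, 4828) = 1, so the number of units is φ(4828). φ is multiplicative, with φ(p^e) = p^e − p^(e−1). Factorise 4828 = 2^2 · 17 · 71. Then
  φ(4828) = (2^2 − 2^1) · (17 − 1) · (71 − 1) = 2 · 16 · 70 = 2240.

Final answer: Z/4828Z has φ(4828) = 2240 units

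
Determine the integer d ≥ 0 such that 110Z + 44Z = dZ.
(110, 44) = (22); d = 22

In the PID Z, (a, b) is generated by gcd(a, b). Compute gcd(110, 44) with the extended Euclidean algorithm, tracking rows (r, s, t) with s·110 + t·44 = r:
  row A: (110, 1, 0)   [1·110 + 0·44 = 110]
  row B: (44, 0, 1)   [0·110 + 1·44 = 44]
  110 = 2·44 + 22   → row C = row A − 2·row B = (22, 1, −2)   [check: 1·110 − 2·44 = 22]
  44 = 2·22 + 0   → remainder 0, stop. gcd = 22 (last nonzero row C).
So gcd(110, 44) = 22, with Bézout identity 1·110 − 2·44 = 22. Containment (⊇): the Bézout identity exhibits 22 as an element of (110, 44), giving (22) ⊆ (110, 44). Containment (⊆): since 22 | 110 and 22 | 44 (110 = 22·5, 44 = 22·2), every Z-linear combination of 110 and 44 is divisible by 22, so (110, 44) ⊆ (22). Therefore (110, 44) = (22), d = 22.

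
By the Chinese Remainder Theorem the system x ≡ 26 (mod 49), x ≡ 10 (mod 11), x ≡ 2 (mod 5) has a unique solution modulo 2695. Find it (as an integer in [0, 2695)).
The moduli 49, 11, 5 are pairwise coprime, so by the CRT there is a unique solution mod 49·11·5 = 2695.
Solve by successive substitution. Start with x ≡ 26 (mod 49).
  Combine with x ≡ 10 (mod 11): write x = 26 + 49·t and require 26 + 49·t ≡ 10 (mod 11), i.e. 49·t ≡ 10 − 26 ≡ 6 (mod 11). Since 49^(−1) ≡ 9 (mod 11) (49 ≡ 5 (mod 11)), t ≡ 9·6 ≡ 10 (mod 11). So x ≡ 26 + 49·10 = 516 (mod 539).
  Combine with x ≡ 2 (mod 5): write x = 516 + 539·t and require 516 + 539·t ≡ 2 (mod 5), i.e. 539·t ≡ 2 − 516 ≡ 1 (mod 5). Since 539^(−1) ≡ 4 (mod 5) (539 ≡ 4 (mod 5)), t ≡ 4·1 ≡ 4 (mod 5). So x ≡ 516 + 539·4 = 2672 (mod 2695).
Unique solution in [0, 2695): x = 2672.

Final answer: x ≡ 2672 (mod 2695); the representative in [0, 2695) is 2672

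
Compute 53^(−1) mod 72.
53^(−1) ≡ 53 (mod 72)

Apply the extended Euclidean algorithm to (72, 53), tracking rows (r, s, t) with s·72 + t·53 = r. Each division r_prev = q·r_cur + r_new produces the new row as (previous row) − q·(current row):
  row A: (72, 1, 0)   [1·72 + 0·53 = 72]
  row B: (53, 0, 1)   [0·72 + 1·53 = 53]
  72 = 1·53 + 19   → row C = row A − 1·row B = (19, 1, −1)   [check: 1·72 − 1·53 = 19]
  53 = 2·19 + 15   → row D = row B − 2·row C = (15, −2, 3)   [check: −2·72 + 3·53 = 15]
  19 = 1·15 + 4   → row E = row C − 1·row D = (4, 3, −4)   [check: 3·72 − 4·53 = 4]
  15 = 3·4 + 3   → row F = row D − 3·row E = (3, −11, 15)   [check: −11·72 + 15·53 = 3]
  4 = 1·3 + 1   → row G = row E − 1·row F = (1, 14, −19)   [check: 14·72 − 19·53 = 1]
  3 = 3·1 + 0   → remainder 0, stop. gcd = 1 (last nonzero row G).
The gcd is 1, so 53 is invertible mod 72. The last nonzero row gives 14·72 − 19·53 = 1, so t = −19. So 53^(−1) ≡ −19 ≡ 53 (mod 72). Verify: 53 · 53 = 2809 ≡ 1 (mod 72). ✓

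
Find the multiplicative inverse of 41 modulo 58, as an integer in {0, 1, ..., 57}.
Apply the extended Euclidean algorithm to (58, 41), tracking rows (r, s, t) with s·58 + t·41 = r. Each division r_prev = q·r_cur + r_new produces the new row as (previous row) − q·(current row):
  row A: (58, 1, 0)   [1·58 + 0·41 = 58]
  row B: (41, 0, 1)   [0·58 + 1·41 = 41]
  58 = 1·41 + 17   → row C = row A − 1·row B = (17, 1, −1)   [check: 1·58 − 1·41 = 17]
  41 = 2·17 + 7   → row D = row B − 2·row C = (7, −2, 3)   [check: −2·58 + 3·41 = 7]
  17 = 2·7 + 3   → row E = row C − 2·row D = (3, 5, −7)   [check: 5·58 − 7·41 = 3]
  7 = 2·3 + 1   → row F = row D − 2·row E = (1, −12, 17)   [check: −12·58 + 17·41 = 1]
  3 = 3·1 + 0   → remainder 0, stop. gcd = 1 (last nonzero row F).
The gcd is 1, so 41 is invertible mod 58. The last nonzero row gives −12·58 + 17·41 = 1, so t = 17. So 41^(−1) ≡ 17 (mod 58). Verify: 41 · 17 = 697 ≡ 1 (mod 58). ✓

Final answer: 41^(−1) ≡ 17 (mod 58)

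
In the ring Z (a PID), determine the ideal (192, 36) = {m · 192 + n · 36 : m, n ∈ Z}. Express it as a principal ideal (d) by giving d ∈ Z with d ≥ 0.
In the PID Z, (a, b) is generated by gcd(a, b). Compute gcd(192, 36) with the extended Euclidean algorithm, tracking rows (r, s, t) with s·192 + t·36 = r:
  row A: (192, 1, 0)   [1·192 + 0·36 = 192]
  row B: (36, 0, 1)   [0·192 + 1·36 = 36]
  192 = 5·36 + 12   → row C = row A − 5·row B = (12, 1, −5)   [check: 1·192 − 5·36 = 12]
  36 = 3·12 + 0   → remainder 0, stop. gcd = 12 (last nonzero row C).
So gcd(192, 36) = 12, with Bézout identity 1·192 − 5·36 = 12. Containment (⊇): the Bézout identity exhibits 12 as an element of (192, 36), giving (12) ⊆ (192, 36). Containment (⊆): since 12 | 192 and 12 | 36 (192 = 12·16, 36 = 12·3), every Z-linear combination of 192 and 36 is divisible by 12, so (192, 36) ⊆ (12). Therefore (192, 36) = (12), d = 12.

Final answer: (192, 36) = (12); d = 12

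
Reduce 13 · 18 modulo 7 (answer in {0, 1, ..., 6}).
3

Reduce the factors first: 13 ≡ 6, 18 ≡ 4 (mod 7), so 13 · 18 ≡ 6 · 4 (mod 7). 6 · 4 = 24. Dividing by 7: 24 = 3·7 + 3. So (13 · 18) mod 7 = 3.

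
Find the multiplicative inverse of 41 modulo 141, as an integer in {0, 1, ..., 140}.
Apply the extended Euclidean algorithm to (141, 41), tracking rows (r, s, t) with s·141 + t·41 = r. Each division r_prev = q·r_cur + r_new produces the new row as (previous row) − q·(current row):
  row A: (141, 1, 0)   [1·141 + 0·41 = 141]
  row B: (41, 0, 1)   [0·141 + 1·41 = 41]
  141 = 3·41 + 18   → row C = row A − 3·row B = (18, 1, −3)   [check: 1·141 − 3·41 = 18]
  41 = 2·18 + 5   → row D = row B − 2·row C = (5, −2, 7)   [check: −2·141 + 7·41 = 5]
  18 = 3·5 + 3   → row E = row C − 3·row D = (3, 7, −24)   [check: 7·141 − 24·41 = 3]
  5 = 1·3 + 2   → row F = row D − 1·row E = (2, −9, 31)   [check: −9·141 + 31·41 = 2]
  3 = 1·2 + 1   → row G = row E − 1·row F = (1, 16, −55)   [check: 16·141 − 55·41 = 1]
  2 = 2·1 + 0   → remainder 0, stop. gcd = 1 (last nonzero row G).
The gcd is 1, so 41 is invertible mod 141. The last nonzero row gives 16·141 − 55·41 = 1, so t = −55. So 41^(−1) ≡ −55 ≡ 86 (mod 141). Verify: 41 · 86 = 3526 ≡ 1 (mod 141). ✓

Final answer: 41^(−1) ≡ 86 (mod 141)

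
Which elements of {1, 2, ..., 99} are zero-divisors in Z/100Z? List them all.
nonzero zero-divisors of Z/100Z = {2, 4, 5, 6, 8, 10, 12, 14, 15, 16, 18, 20, 22, 24, 25, 26, 28, 30, 32, 34, 35, 36, 38, 40, 42, 44, 45, 46, 48, 50, 52, 54, 55, 56, 58, 60, 62, 64, 65, 66, 68, 70, 72, 74, 75, 76, 78, 80, 82, 84, 85, 86, 88, 90, 92, 94, 95, 96, 98}

An element a ∈ Z/100Z (with a ≠ 0) is a zero-divisor iff gcd(a, 100) > 1 (because a is a unit precisely when gcd(a, n) = 1, and in Z/nZ every nonzero, non-unit element is a zero-divisor). Scan a = 1, ..., 99 and keep those with gcd(a, 100) > 1:
  gcd(2, 100) = 2, gcd(4, 100) = 4, gcd(5, 100) = 5, gcd(6, 100) = 2, gcd(8, 100) = 4, gcd(10, 100) = 10, gcd(12, 100) = 4, gcd(14, 100) = 2, gcd(15, 100) = 5, gcd(16, 100) = 4, gcd(18, 100) = 2, gcd(20, 100) = 20, gcd(22, 100) = 2, gcd(24, 100) = 4, gcd(25, 100) = 25, gcd(26, 100) = 2, gcd(28, 100) = 4, gcd(30, 100) = 10, gcd(32, 100) = 4, gcd(34, 100) = 2, gcd(35, 100) = 5, gcd(36, 100) = 4, gcd(38, 100) = 2, gcd(40, 100) = 20, gcd(42, 100) = 2, gcd(44, 100) = 4, gcd(45, 100) = 5, gcd(46, 100) = 2, gcd(48, 100) = 4, gcd(50, 100) = 50, gcd(52, 100) = 4, gcd(54, 100) = 2, gcd(55, 100) = 5, gcd(56, 100) = 4, gcd(58, 100) = 2, gcd(60, 100) = 20, gcd(62, 100) = 2, gcd(64, 100) = 4, gcd(65, 100) = 5, gcd(66, 100) = 2, gcd(68, 100) = 4, gcd(70, 100) = 10, gcd(72, 100) = 4, gcd(74, 100) = 2, gcd(75, 100) = 25, gcd(76, 100) = 4, gcd(78, 100) = 2, gcd(80, 100) = 20, gcd(82, 100) = 2, gcd(84, 100) = 4, gcd(85, 100) = 5, gcd(86, 100) = 2, gcd(88, 100) = 4, gcd(90, 100) = 10, gcd(92, 100) = 4, gcd(94, 100) = 2, gcd(95, 100) = 5, gcd(96, 100) = 4, gcd(98, 100) = 2.
All other a ∈ {1, ..., 99} have gcd(a, 100) = 1 and are units. So the nonzero zero-divisors are exactly the 59 values of a appearing in this scan.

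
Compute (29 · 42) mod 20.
Reduce the factors first: 29 ≡ 9, 42 ≡ 2 (mod 20), so 29 · 42 ≡ 9 · 2 (mod 20). 9 · 2 = 18. Dividing by 20: 18 = 0·20 + 18. So (29 · 42) mod 20 = 18.

Final answer: 18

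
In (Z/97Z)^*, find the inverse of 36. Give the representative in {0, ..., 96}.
36^(−1) ≡ 62 (mod 97)

Apply the extended Euclidean algorithm to (97, 36), tracking rows (r, s, t) with s·97 + t·36 = r. Each division r_prev = q·r_cur + r_new produces the new row as (previous row) − q·(current row):
  row A: (97, 1, 0)   [1·97 + 0·36 = 97]
  row B: (36, 0, 1)   [0·97 + 1·36 = 36]
  97 = 2·36 + 25   → row C = row A − 2·row B = (25, 1, −2)   [check: 1·97 − 2·36 = 25]
  36 = 1·25 + 11   → row D = row B − 1·row C = (11, −1, 3)   [check: −1·97 + 3·36 = 11]
  25 = 2·11 + 3   → row E = row C − 2·row D = (3, 3, −8)   [check: 3·97 − 8·36 = 3]
  11 = 3·3 + 2   → row F = row D − 3·row E = (2, −10, 27)   [check: −10·97 + 27·36 = 2]
  3 = 1·2 + 1   → row G = row E − 1·row F = (1, 13, −35)   [check: 13·97 − 35·36 = 1]
  2 = 2·1 + 0   → remainder 0, stop. gcd = 1 (last nonzero row G).
The gcd is 1, so 36 is invertible mod 97. The last nonzero row gives 13·97 − 35·36 = 1, so t = −35. So 36^(−1) ≡ −35 ≡ 62 (mod 97). Verify: 36 · 62 = 2232 ≡ 1 (mod 97). ✓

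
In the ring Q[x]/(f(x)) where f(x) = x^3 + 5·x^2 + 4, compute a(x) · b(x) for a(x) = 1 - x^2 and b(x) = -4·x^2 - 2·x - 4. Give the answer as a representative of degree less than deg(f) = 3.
First multiply in Q[x] without reducing: a · b = 4·x^4 + 2·x^3 - 2·x - 4. Now divide by f(x) = x^3 + 5·x^2 + 4, eliminating the leading term at each step:
  leading term 4·x^4: subtract (4·x)·f(x) = 4·x^4 + 20·x^3 + 16·x, leaving -18·x^3 - 18·x - 4
  leading term -18·x^3: subtract (-18)·f(x) = -18·x^3 - 90·x^2 - 72, leaving 90·x^2 - 18·x + 68
The degree is now < 3, so this is the remainder. Hence a · b ≡ 90·x^2 - 18·x + 68 in Q[x]/(f).

Final answer: a · b ≡ 90·x^2 - 18·x + 68 (mod f(x))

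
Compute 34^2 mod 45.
Use repeated squaring. Binary(2) = 10. Walk through the bits of the exponent 2 left-to-right: at each bit after the leading one, square the running value, then multiply by 34 if the bit is 1 (always reducing mod 45):
  bit 1 = 1 (leading): start with 34.
  bit 2 = 0: square 34^2 = 1156 ≡ 31 (mod 45).
Final value: 34^2 ≡ 31 (mod 45).

Final answer: 31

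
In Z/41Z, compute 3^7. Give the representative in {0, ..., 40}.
Use repeated squaring. Binary(7) = 111. Walk through the bits of the exponent 7 left-to-right: at each bit after the leading one, square the running value, then multiply by 3 if the bit is 1 (always reducing mod 41):
  bit 1 = 1 (leading): start with 3.
  bit 2 = 1: square 3^2 = 9; bit is 1, so multiply 9·3 = 27 (mod 41).
  bit 3 = 1: square 27^2 = 729 ≡ 32; bit is 1, so multiply 32·3 = 96 ≡ 14 (mod 41).
Final value: 3^7 ≡ 14 (mod 41).

Final answer: 14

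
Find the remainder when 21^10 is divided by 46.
Use repeated squaring. Binary(10) = 1010. Walk through the bits of the exponent 10 left-to-right: at each bit after the leading one, square the running value, then multiply by 21 if the bit is 1 (always reducing mod 46):
  bit 1 = 1 (leading): start with 21.
  bit 2 = 0: square 21^2 = 441 ≡ 27 (mod 46).
  bit 3 = 1: square 27^2 = 729 ≡ 39; bit is 1, so multiply 39·21 = 819 ≡ 37 (mod 46).
  bit 4 = 0: square 37^2 = 1369 ≡ 35 (mod 46).
Final value: 21^10 ≡ 35 (mod 46).

Final answer: 35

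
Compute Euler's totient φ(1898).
φ is multiplicative, with φ(p^e) = p^e − p^(e−1). Factorise 1898 = 2 · 13 · 73. Then
  φ(1898) = (2 − 1) · (13 − 1) · (73 − 1) = 1 · 12 · 72 = 864.

Final answer: φ(1898) = 864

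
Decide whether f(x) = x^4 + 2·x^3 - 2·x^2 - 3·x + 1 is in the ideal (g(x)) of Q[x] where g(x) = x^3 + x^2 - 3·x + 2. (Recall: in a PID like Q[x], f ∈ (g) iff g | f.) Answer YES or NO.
In Q[x] the ideal (g) consists of all multiples of g, so f ∈ (g) iff g | f, i.e. iff the remainder of f on division by g is 0. Divide f by g (g is monic, so eliminate the leading term of the running remainder at each step):
  leading term x^4: subtract (x)·g(x) = x^4 + x^3 - 3·x^2 + 2·x, leaving x^3 + x^2 - 5·x + 1
  leading term x^3: subtract (1)·g(x) = x^3 + x^2 - 3·x + 2, leaving -2·x - 1
The remainder r(x) = -2·x - 1 ≠ 0 (and deg r < deg g), so g ∤ f, i.e. f ∉ (g).

Final answer: NO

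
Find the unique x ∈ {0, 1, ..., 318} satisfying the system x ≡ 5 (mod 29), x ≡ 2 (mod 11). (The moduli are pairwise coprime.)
The moduli 29, 11 are pairwise coprime, so by the CRT there is a unique solution mod 29·11 = 319.
Solve by successive substitution. Start with x ≡ 5 (mod 29).
  Combine with x ≡ 2 (mod 11): write x = 5 + 29·t and require 5 + 29·t ≡ 2 (mod 11), i.e. 29·t ≡ 2 − 5 ≡ 8 (mod 11). Since 29^(−1) ≡ 8 (mod 11) (29 ≡ 7 (mod 11)), t ≡ 8·8 ≡ 9 (mod 11). So x ≡ 5 + 29·9 = 266 (mod 319).
Unique solution in [0, 319): x = 266.

Final answer: x ≡ 266 (mod 319); the representative in [0, 319) is 266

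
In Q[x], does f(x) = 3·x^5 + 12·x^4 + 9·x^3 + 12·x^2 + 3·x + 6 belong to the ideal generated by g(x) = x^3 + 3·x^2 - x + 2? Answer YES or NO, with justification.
YES

In Q[x] the ideal (g) consists of all multiples of g, so f ∈ (g) iff g | f, i.e. iff the remainder of f on division by g is 0. Divide f by g (g is monic, so eliminate the leading term of the running remainder at each step):
  leading term 3·x^5: subtract (3·x^2)·g(x) = 3·x^5 + 9·x^4 - 3·x^3 + 6·x^2, leaving 3·x^4 + 12·x^3 + 6·x^2 + 3·x + 6
  leading term 3·x^4: subtract (3·x)·g(x) = 3·x^4 + 9·x^3 - 3·x^2 + 6·x, leaving 3·x^3 + 9·x^2 - 3·x + 6
  leading term 3·x^3: subtract (3)·g(x) = 3·x^3 + 9·x^2 - 3·x + 6, leaving 0
The remainder is 0, so f(x) = g(x) · h(x) with h(x) = 3·x^2 + 3·x + 3. Hence g | f, i.e. f ∈ (g).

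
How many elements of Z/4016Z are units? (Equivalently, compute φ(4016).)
Z/4016Z has φ(4016) = 2000 units

An element a ∈ Z/4016Z is a unit iff gcd(a, 4016) = 1, so the number of units is φ(4016). φ is multiplicative, with φ(p^e) = p^e − p^(e−1). Factorise 4016 = 2^4 · 251. Then
  φ(4016) = (2^4 − 2^3) · (251 − 1) = 8 · 250 = 2000.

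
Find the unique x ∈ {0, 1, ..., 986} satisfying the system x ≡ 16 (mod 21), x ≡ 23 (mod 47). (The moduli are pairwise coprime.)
x ≡ 352 (mod 987); the representative in [0, 987) is 352

The moduli 21, 47 are pairwise coprime, so by the CRT there is a unique solution mod 21·47 = 987.
Solve by successive substitution. Start with x ≡ 16 (mod 21).
  Combine with x ≡ 23 (mod 47): write x = 16 + 21·t and require 16 + 21·t ≡ 23 (mod 47), i.e. 21·t ≡ 23 − 16 ≡ 7 (mod 47). Since 21^(−1) ≡ 9 (mod 47), t ≡ 9·7 ≡ 16 (mod 47). So x ≡ 16 + 21·16 = 352 (mod 987).
Unique solution in [0, 987): x = 352.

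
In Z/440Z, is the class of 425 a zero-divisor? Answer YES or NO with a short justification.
YES

gcd(425, 440) = 5 > 1, so 425 is not a unit in Z/440Z. In Z/nZ every nonzero non-unit is a zero-divisor: explicitly, take b = 440/gcd = 88 ≠ 0 (mod 440); then 425·88 = 37400 = 85·440, i.e. 425·88 ≡ 0 (mod 440). So 425 is a zero-divisor.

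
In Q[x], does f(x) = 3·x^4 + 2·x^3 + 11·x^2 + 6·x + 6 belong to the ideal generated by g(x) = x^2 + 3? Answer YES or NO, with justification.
In Q[x] the ideal (g) consists of all multiples of g, so f ∈ (g) iff g | f, i.e. iff the remainder of f on division by g is 0. Divide f by g (g is monic, so eliminate the leading term of the running remainder at each step):
  leading term 3·x^4: subtract (3·x^2)·g(x) = 3·x^4 + 9·x^2, leaving 2·x^3 + 2·x^2 + 6·x + 6
  leading term 2·x^3: subtract (2·x)·g(x) = 2·x^3 + 6·x, leaving 2·x^2 + 6
  leading term 2·x^2: subtract (2)·g(x) = 2·x^2 + 6, leaving 0
The remainder is 0, so f(x) = g(x) · h(x) with h(x) = 3·x^2 + 2·x + 2. Hence g | f, i.e. f ∈ (g).

Final answer: YES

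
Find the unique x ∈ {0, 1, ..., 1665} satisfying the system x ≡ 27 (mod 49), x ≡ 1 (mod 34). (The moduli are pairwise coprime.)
x ≡ 1497 (mod 1666); the representative in [0, 1666) is 1497

The moduli 49, 34 are pairwise coprime, so by the CRT there is a unique solution mod 49·34 = 1666.
Solve by successive substitution. Start with x ≡ 27 (mod 49).
  Combine with x ≡ 1 (mod 34): write x = 27 + 49·t and require 27 + 49·t ≡ 1 (mod 34), i.e. 49·t ≡ 1 − 27 ≡ 8 (mod 34). Since 49^(−1) ≡ 25 (mod 34) (49 ≡ 15 (mod 34)), t ≡ 25·8 ≡ 30 (mod 34). So x ≡ 27 + 49·30 = 1497 (mod 1666).
Unique solution in [0, 1666): x = 1497.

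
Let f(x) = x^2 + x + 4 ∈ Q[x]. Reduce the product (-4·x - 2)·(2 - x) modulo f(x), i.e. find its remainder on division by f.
First multiply in Q[x] without reducing: a · b = 4·x^2 - 6·x - 4. Now divide by f(x) = x^2 + x + 4, eliminating the leading term at each step:
  leading term 4·x^2: subtract (4)·f(x) = 4·x^2 + 4·x + 16, leaving -10·x - 20
The degree is now < 2, so this is the remainder. Hence a · b ≡ -10·x - 20 in Q[x]/(f).

Final answer: a · b ≡ -10·x - 20 (mod f(x))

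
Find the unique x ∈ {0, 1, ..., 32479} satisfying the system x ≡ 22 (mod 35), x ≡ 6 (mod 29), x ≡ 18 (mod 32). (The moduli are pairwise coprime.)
x ≡ 17522 (mod 32480); the representative in [0, 32480) is 17522

The moduli 35, 29, 32 are pairwise coprime, so by the CRT there is a unique solution mod 35·29·32 = 32480.
Solve by successive substitution. Start with x ≡ 22 (mod 35).
  Combine with x ≡ 6 (mod 29): write x = 22 + 35·t and require 22 + 35·t ≡ 6 (mod 29), i.e. 35·t ≡ 6 − 22 ≡ 13 (mod 29). Since 35^(−1) ≡ 5 (mod 29) (35 ≡ 6 (mod 29)), t ≡ 5·13 ≡ 7 (mod 29). So x ≡ 22 + 35·7 = 267 (mod 1015).
  Combine with x ≡ 18 (mod 32): write x = 267 + 1015·t and require 267 + 1015·t ≡ 18 (mod 32), i.e. 1015·t ≡ 18 − 267 ≡ 7 (mod 32). Since 1015^(−1) ≡ 7 (mod 32) (1015 ≡ 23 (mod 32)), t ≡ 7·7 ≡ 17 (mod 32). So x ≡ 267 + 1015·17 = 17522 (mod 32480).
Unique solution in [0, 32480): x = 17522.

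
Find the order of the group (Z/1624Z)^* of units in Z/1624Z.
|(Z/1624Z)^*| = 672

(Z/1624Z)^* consists of the classes a with gcd(a, 1624) = 1, so its order is φ(1624). φ is multiplicative, with φ(p^e) = p^e − p^(e−1). Factorise 1624 = 2^3 · 7 · 29. Then
  φ(1624) = (2^3 − 2^2) · (7 − 1) · (29 − 1) = 4 · 6 · 28 = 672.
Thus |(Z/1624Z)^*| = 672.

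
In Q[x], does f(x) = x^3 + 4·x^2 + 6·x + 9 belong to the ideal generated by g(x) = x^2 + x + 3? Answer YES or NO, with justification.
In Q[x] the ideal (g) consists of all multiples of g, so f ∈ (g) iff g | f, i.e. iff the remainder of f on division by g is 0. Divide f by g (g is monic, so eliminate the leading term of the running remainder at each step):
  leading term x^3: subtract (x)·g(x) = x^3 + x^2 + 3·x, leaving 3·x^2 + 3·x + 9
  leading term 3·x^2: subtract (3)·g(x) = 3·x^2 + 3·x + 9, leaving 0
The remainder is 0, so f(x) = g(x) · h(x) with h(x) = x + 3. Hence g | f, i.e. f ∈ (g).

Final answer: YES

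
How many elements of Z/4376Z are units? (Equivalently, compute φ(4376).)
Z/4376Z has φ(4376) = 2184 units

An element a ∈ Z/4376Z is a unit iff gcd(a, 4376) = 1, so the number of units is φ(4376). φ is multiplicative, with φ(p^e) = p^e − p^(e−1). Factorise 4376 = 2^3 · 547. Then
  φ(4376) = (2^3 − 2^2) · (547 − 1) = 4 · 546 = 2184.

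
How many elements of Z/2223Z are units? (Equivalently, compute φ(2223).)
Z/2223Z has φ(2223) = 1296 units

An element a ∈ Z/2223Z is a unit iff gcd(a, 2223) = 1, so the number of units is φ(2223). φ is multiplicative, with φ(p^e) = p^e − p^(e−1). Factorise 2223 = 3^2 · 13 · 19. Then
  φ(2223) = (3^2 − 3^1) · (13 − 1) · (19 − 1) = 6 · 12 · 18 = 1296.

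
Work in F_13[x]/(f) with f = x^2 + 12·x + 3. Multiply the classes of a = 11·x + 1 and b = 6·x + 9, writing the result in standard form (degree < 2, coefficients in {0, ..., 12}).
Multiply as integer polynomials: a · b = 66·x^2 + 105·x + 9. Reducing coefficients mod 13: a · b ≡ x^2 + x + 9. Now divide by f(x) = x^2 + 12·x + 3 in F_13[x], eliminating the leading term at each step:
  leading term x^2: subtract (1)·f(x) = x^2 + 12·x + 3, leaving 2·x + 6 (coefficients mod 13)
The degree is now < 2, so this is the remainder. Hence a · b ≡ 2·x + 6 in F_13[x]/(f).

Final answer: a · b ≡ 2·x + 6 (mod f(x))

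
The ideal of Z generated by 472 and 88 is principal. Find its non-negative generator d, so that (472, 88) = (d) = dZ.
(472, 88) = (8); d = 8

In the PID Z, (a, b) is generated by gcd(a, b). Compute gcd(472, 88) with the extended Euclidean algorithm, tracking rows (r, s, t) with s·472 + t·88 = r:
  row A: (472, 1, 0)   [1·472 + 0·88 = 472]
  row B: (88, 0, 1)   [0·472 + 1·88 = 88]
  472 = 5·88 + 32   → row C = row A − 5·row B = (32, 1, −5)   [check: 1·472 − 5·88 = 32]
  88 = 2·32 + 24   → row D = row B − 2·row C = (24, −2, 11)   [check: −2·472 + 11·88 = 24]
  32 = 1·24 + 8   → row E = row C − 1·row D = (8, 3, −16)   [check: 3·472 − 16·88 = 8]
  24 = 3·8 + 0   → remainder 0, stop. gcd = 8 (last nonzero row E).
So gcd(472, 88) = 8, with Bézout identity 3·472 − 16·88 = 8. Containment (⊇): the Bézout identity exhibits 8 as an element of (472, 88), giving (8) ⊆ (472, 88). Containment (⊆): since 8 | 472 and 8 | 88 (472 = 8·59, 88 = 8·11), every Z-linear combination of 472 and 88 is divisible by 8, so (472, 88) ⊆ (8). Therefore (472, 88) = (8), d = 8.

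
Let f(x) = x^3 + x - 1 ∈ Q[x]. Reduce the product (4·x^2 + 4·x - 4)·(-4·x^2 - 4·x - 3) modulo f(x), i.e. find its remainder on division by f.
First multiply in Q[x] without reducing: a · b = -16·x^4 - 32·x^3 - 12·x^2 + 4·x + 12. Now divide by f(x) = x^3 + x - 1, eliminating the leading term at each step:
  leading term -16·x^4: subtract (-16·x)·f(x) = -16·x^4 - 16·x^2 + 16·x, leaving -32·x^3 + 4·x^2 - 12·x + 12
  leading term -32·x^3: subtract (-32)·f(x) = -32·x^3 - 32·x + 32, leaving 4·x^2 + 20·x - 20
The degree is now < 3, so this is the remainder. Hence a · b ≡ 4·x^2 + 20·x - 20 in Q[x]/(f).

Final answer: a · b ≡ 4·x^2 + 20·x - 20 (mod f(x))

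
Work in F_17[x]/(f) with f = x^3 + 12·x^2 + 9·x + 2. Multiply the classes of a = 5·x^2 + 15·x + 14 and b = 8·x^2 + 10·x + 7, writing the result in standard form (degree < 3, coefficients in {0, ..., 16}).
a · b ≡ 2·x^2 + 14·x + 4 (mod f(x))

Multiply as integer polynomials: a · b = 40·x^4 + 170·x^3 + 297·x^2 + 245·x + 98. Reducing coefficients mod 17: a · b ≡ 6·x^4 + 8·x^2 + 7·x + 13. Now divide by f(x) = x^3 + 12·x^2 + 9·x + 2 in F_17[x], eliminating the leading term at each step:
  leading term 6·x^4: subtract (6·x)·f(x) = 6·x^4 + 4·x^3 + 3·x^2 + 12·x, leaving 13·x^3 + 5·x^2 + 12·x + 13 (coefficients mod 17)
  leading term 13·x^3: subtract (13)·f(x) = 13·x^3 + 3·x^2 + 15·x + 9, leaving 2·x^2 + 14·x + 4 (coefficients mod 17)
The degree is now < 3, so this is the remainder. Hence a · b ≡ 2·x^2 + 14·x + 4 in F_17[x]/(f).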